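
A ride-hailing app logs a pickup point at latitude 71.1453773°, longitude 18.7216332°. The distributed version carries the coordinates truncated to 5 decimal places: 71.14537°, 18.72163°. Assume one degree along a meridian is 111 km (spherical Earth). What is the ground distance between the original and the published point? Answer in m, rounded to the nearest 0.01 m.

The latitude changed by +0.0000073° and the longitude by +0.0000032°.
N–S: 0.0000073° × 111000 m/° = 0.8103 m.
E–W at 71.1454°: 0.0000032° × 111000 × cos 71.1454° = 0.0000032 × 111000 × 0.3232 ≈ 0.114789 m.
Combined displacement = (0.8103² + 0.114789²)^½ ≈ 0.81839 m.

0.82 m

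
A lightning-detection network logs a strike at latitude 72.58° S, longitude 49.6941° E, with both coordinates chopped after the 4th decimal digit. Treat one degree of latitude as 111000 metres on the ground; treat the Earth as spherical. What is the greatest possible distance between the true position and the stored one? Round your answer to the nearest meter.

12 meters

Truncating at 4 decimal places can drop up to a full unit in the last place, so each coordinate may be off by as much as 0.0001°.
North–south component: 0.0001° × 111000 = 11.1 m.
East–west component at 72.58°: 0.0001° × 111000 × cos 72.58° ≈ 0.0001 × 33230.5 ≈ 3.32305 m.
The two errors are perpendicular, so the maximum displacement is √(11.1² + 3.32305²) ≈ 11.5867 m.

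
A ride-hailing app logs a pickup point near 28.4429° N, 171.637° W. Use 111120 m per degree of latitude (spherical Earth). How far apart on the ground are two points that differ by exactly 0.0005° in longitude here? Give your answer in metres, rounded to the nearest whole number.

One degree of longitude here spans 111120 × cos 28.4429° = 111120 × 0.8793 ≈ 97706.9 m; 0.0005° of that is 48.8535 m.

49 metres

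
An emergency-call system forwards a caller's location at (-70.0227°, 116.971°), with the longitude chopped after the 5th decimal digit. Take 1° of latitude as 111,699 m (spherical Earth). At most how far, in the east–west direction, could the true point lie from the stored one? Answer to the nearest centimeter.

Truncating at 5 decimal places can drop up to a full unit in the last place, so the longitude may be off by as much as 1e-05°.
At latitude 70.0227° a degree of longitude spans 111699 m × cos 70.0227° = 111699 × 0.3416 ≈ 38161.7 m.
So at most 1e-05° × 38161.7 ≈ 0.381617 m east–west.
That is 0.381617 m = 38.162 cm.

38 centimeters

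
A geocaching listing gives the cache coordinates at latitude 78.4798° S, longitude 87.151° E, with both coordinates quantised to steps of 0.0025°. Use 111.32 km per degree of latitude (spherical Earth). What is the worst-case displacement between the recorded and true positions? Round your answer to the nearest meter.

142 meters

With a 0.0025° grid the true value lies within half a step, ±0.0025°/2 = ±0.00125°, of the stored one.
Latitude error → 0.00125 × 111320 = 139.15 m along the meridian.
Longitude error → 0.00125 × 111320 × cos 78.4798° = 0.00125 × 111320 × 0.1997 ≈ 27.7901 m.
The two errors are perpendicular, so the maximum displacement is √(139.15² + 27.7901²) ≈ 141.898 m.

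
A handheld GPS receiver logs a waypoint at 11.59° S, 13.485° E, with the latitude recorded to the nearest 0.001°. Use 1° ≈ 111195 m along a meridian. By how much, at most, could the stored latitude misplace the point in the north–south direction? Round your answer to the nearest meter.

Rounding to 3 decimal places leaves the latitude within ±0.0005° of the true value.
North–south distance: 0.0005° × 111195 m/° = 55.5975 m.

56 meters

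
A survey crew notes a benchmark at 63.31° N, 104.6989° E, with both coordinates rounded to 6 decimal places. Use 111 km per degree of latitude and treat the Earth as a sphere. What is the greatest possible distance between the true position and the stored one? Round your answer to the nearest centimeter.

Rounding to 6 decimal places leaves each coordinate within ±5e-07° of the true value.
North–south component: 5e-07° × 111000 = 0.0555 m.
Longitude error → 5e-07 × 111000 × cos 63.31° = 5e-07 × 111000 × 0.4492 ≈ 0.0249286 m.
Worst case both components are at the extreme and orthogonal: √(0.0555² + 0.0249286²) ≈ 0.0608415 m.
That is 0.0608415 m = 6.0841 cm.

6 centimeters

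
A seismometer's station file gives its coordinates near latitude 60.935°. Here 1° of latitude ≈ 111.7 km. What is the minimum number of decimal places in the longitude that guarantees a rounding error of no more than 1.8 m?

5 decimal places

At 60.935° one degree of longitude covers 111700 × cos 60.935° ≈ 111700 × 0.4858 ≈ 54264 m.
Rounding to N decimal places gives at most 0.5 × 10⁻ᴺ degrees of error, i.e. 0.5 × 10⁻ᴺ × 54264 m.
Need 0.5 × 54264 × 10⁻ᴺ ≤ 1.8 → 10⁻ᴺ ≤ 6.634e-05, so N ≥ 4.18.
N = 4 would give 2.71 m (too coarse); N = 5 gives 0.271 m ≤ 1.8 m.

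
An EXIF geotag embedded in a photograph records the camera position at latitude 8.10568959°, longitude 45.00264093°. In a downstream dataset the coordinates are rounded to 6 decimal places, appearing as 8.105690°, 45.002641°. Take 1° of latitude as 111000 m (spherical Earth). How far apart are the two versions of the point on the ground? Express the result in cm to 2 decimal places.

Δlat = 8.10568959 − 8.105690 = -0.00000041°; Δlon = 45.00264093 − 45.002641 = -0.00000007°.
N–S: -0.00000041° × 111000 m/° = -0.04551 m.
East–west at this latitude: -0.00000007° × 111000 × cos 8.10569° ≈ -0.00000007 × 109891 = -0.00769237 m.
Combined displacement = (0.04551² + 0.00769237²)^½ ≈ 0.0461555 m.
That is 0.0461555 m = 4.6156 cm.

4.62 cm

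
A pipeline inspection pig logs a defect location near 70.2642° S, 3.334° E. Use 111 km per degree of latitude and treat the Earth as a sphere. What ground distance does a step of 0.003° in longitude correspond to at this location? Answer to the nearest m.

0.003° of longitude at 70.2642° is 0.003 × 111000 × cos 70.2642° ≈ 0.003 × 37482.9 = 112.449 m.

112 m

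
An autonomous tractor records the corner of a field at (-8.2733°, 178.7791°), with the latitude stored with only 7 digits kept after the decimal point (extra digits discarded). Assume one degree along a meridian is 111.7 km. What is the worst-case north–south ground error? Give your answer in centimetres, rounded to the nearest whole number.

1 centimetres

Truncating at 7 decimal places can drop up to a full unit in the last place, so the latitude may be off by as much as 1e-07°.
So the N–S error is at most 1e-07 × 111700 = 0.01117 m.
That is 0.01117 m = 1.117 cm.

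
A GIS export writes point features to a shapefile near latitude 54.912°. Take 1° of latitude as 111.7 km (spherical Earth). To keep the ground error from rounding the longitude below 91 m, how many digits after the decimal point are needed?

3 decimal places

At 54.912° one degree of longitude covers 111700 × cos 54.912° ≈ 111700 × 0.5748 ≈ 64208.9 m.
Rounding to N decimal places gives at most 0.5 × 10⁻ᴺ degrees of error, i.e. 0.5 × 10⁻ᴺ × 64208.9 m.
Need 0.5 × 64208.9 × 10⁻ᴺ ≤ 91 → 10⁻ᴺ ≤ 2.834e-03, so N ≥ 2.55.
At 2 places the error can reach 321 m, but 3 places keeps it to 32.1 m.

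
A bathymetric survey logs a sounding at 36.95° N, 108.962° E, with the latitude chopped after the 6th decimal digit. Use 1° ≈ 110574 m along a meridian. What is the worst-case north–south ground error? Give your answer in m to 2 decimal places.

Truncating at 6 decimal places can drop up to a full unit in the last place, so the latitude may be off by as much as 1e-06°.
Along the meridian that is 1e-06° × 110574 m/° = 0.110574 m.

0.11 m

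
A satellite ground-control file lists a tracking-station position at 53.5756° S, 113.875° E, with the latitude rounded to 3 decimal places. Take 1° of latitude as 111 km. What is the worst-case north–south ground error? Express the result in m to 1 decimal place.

Rounding to 3 decimal places leaves the latitude within ±0.0005° of the true value.
North–south distance: 0.0005° × 111000 m/° = 55.5 m.

55.5 m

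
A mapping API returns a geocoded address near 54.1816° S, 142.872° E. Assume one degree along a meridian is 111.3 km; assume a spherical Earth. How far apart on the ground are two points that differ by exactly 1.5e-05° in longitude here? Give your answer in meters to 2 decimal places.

0.98 meters

One degree of longitude here spans 111300 × cos 54.1816° = 111300 × 0.5852 ≈ 65134.8 m; 1.5e-05° of that is 0.977022 m.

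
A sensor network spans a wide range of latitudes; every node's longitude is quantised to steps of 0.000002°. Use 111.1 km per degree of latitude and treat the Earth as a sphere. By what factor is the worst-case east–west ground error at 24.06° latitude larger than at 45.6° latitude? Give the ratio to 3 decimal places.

1.305

With a 0.000002° grid the true value lies within half a step, ±0.000002°/2 = ±1e-06°, of the stored one.
Error at 24.06° = 1e-06° × 111100 × cos 24.06° ≈ 0.1111 × 0.9131 = 0.10145 m.
Error at 45.6° = 1e-06° × 111100 × cos 45.6° ≈ 0.1111 × 0.6997 = 0.077733 m.
Ratio: 0.10145 / 0.077733 = cos 24.06° / cos 45.6° ≈ 1.3051.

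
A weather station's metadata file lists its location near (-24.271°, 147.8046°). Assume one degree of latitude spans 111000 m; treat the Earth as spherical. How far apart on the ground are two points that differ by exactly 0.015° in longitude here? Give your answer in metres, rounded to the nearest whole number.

1518 metres

One degree of longitude here spans 111000 × cos 24.271° = 111000 × 0.9116 ≈ 101189 m; 0.015° of that is 1517.83 m.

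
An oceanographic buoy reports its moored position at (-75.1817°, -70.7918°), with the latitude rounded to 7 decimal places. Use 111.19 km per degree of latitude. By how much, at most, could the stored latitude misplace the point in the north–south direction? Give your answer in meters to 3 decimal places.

Rounding to 7 decimal places leaves the latitude within ±5e-08° of the true value.
Along the meridian that is 5e-08° × 111190 m/° = 0.0055595 m.

0.006 meters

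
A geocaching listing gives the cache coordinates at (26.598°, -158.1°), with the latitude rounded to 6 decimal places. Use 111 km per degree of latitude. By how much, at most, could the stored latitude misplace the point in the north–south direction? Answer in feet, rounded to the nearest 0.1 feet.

0.2 feet

Rounding to 6 decimal places leaves the latitude within ±5e-07° of the true value.
Along the meridian that is 5e-07° × 111000 m/° = 0.0555 m.
Converting: 0.0555 m × 3.2808 ft/m ≈ 0.18209 ft.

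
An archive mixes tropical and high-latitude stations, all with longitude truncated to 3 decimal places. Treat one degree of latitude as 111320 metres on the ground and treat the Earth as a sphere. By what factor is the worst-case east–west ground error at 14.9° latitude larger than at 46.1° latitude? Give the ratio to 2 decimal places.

1.39

Truncating at 3 decimal places can drop up to a full unit in the last place, so the longitude may be off by as much as 0.001°.
Error at 14.9° = 0.001° × 111320 × cos 14.9° ≈ 111.32 × 0.9664 = 107.58 m.
Error at 46.1° = 0.001° × 111320 × cos 46.1° ≈ 111.32 × 0.6934 = 77.189 m.
The ratio reduces to cos 14.9° / cos 46.1° = 0.9664/0.6934 ≈ 1.3937.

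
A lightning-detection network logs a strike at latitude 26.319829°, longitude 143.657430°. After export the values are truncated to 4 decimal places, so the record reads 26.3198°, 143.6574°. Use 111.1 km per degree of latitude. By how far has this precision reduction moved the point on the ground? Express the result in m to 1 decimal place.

Δlat = 26.319829 − 26.3198 = +0.000029°; Δlon = 143.657430 − 143.6574 = +0.000030°.
N–S: 0.000029° × 111100 m/° = 3.2219 m.
East–west at this latitude: 0.000030° × 111100 × cos 26.3198° ≈ 0.000030 × 99582.6 = 2.98748 m.
Distance: √(3.2219² + 2.98748²) ≈ 4.39382 m.

4.4 m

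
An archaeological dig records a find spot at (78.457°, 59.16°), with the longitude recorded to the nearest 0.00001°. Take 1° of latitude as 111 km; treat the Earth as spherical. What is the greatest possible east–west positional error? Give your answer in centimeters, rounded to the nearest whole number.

Rounding to 5 decimal places leaves the longitude within ±5e-06° of the true value.
At latitude 78.457° a degree of longitude spans 111000 m × cos 78.457° = 111000 × 0.2001 ≈ 22211.5 m.
Maximum E–W displacement: 5e-06 × 22211.5 = 0.111057 m.
That is 0.111057 m = 11.106 cm.

11 centimeters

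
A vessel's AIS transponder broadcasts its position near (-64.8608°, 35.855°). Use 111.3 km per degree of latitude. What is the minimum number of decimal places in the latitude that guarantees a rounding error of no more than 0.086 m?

6 decimal places

One degree of latitude covers 111300 m.
N decimal places → at most half a unit in the last place, 0.5 × 10⁻ᴺ° = 111300/2 × 10⁻ᴺ m.
Need 0.5 × 111300 × 10⁻ᴺ ≤ 0.086 → 10⁻ᴺ ≤ 1.545e-06, so N ≥ 5.81.
So 6 decimal places suffice (0.0556 m); 5 would allow up to 0.556 m.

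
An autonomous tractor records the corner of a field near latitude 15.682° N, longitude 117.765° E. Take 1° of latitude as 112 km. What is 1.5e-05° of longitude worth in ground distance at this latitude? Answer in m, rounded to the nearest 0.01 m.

1.62 m

1.5e-05° of longitude at 15.682° is 1.5e-05 × 112000 × cos 15.682° ≈ 1.5e-05 × 107831 = 1.61746 m.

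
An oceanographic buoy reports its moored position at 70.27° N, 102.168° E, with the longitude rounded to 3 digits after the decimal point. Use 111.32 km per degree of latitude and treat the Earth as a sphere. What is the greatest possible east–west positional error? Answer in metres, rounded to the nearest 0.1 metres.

18.8 metres

Rounding to 3 decimal places leaves the longitude within ±0.0005° of the true value.
One degree of longitude at 70.27° is 111320 × cos 70.27° ≈ 111320 × 0.3376 = 37580.3 m.
Maximum E–W displacement: 0.0005 × 37580.3 = 18.7902 m.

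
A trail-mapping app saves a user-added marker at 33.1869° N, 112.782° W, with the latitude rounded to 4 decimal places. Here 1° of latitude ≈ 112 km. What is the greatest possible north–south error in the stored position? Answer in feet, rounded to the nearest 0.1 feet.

Rounding to 4 decimal places leaves the latitude within ±5e-05° of the true value.
So the N–S error is at most 5e-05 × 112000 = 5.6 m.
Converting: 5.6 m × 3.2808 ft/m ≈ 18.373 ft.

18.4 feet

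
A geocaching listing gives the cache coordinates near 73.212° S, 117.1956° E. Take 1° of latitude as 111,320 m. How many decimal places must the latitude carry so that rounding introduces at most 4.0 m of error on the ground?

One degree of latitude covers 111320 m.
With N decimal places the half-ulp bound is 0.5·10⁻ᴺ°, or 0.5·10⁻ᴺ × 111320 m on the ground.
Need 0.5 × 111320 × 10⁻ᴺ ≤ 4.0 → 10⁻ᴺ ≤ 7.186e-05, so N ≥ 4.14.
At 4 places the error can reach 5.57 m, but 5 places keeps it to 0.557 m.

5 decimal places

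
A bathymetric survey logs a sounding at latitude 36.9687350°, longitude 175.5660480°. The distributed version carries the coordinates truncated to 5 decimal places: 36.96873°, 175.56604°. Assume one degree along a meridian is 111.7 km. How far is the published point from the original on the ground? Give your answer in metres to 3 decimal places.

The latitude changed by +0.0000050° and the longitude by +0.0000080°.
N–S: 0.0000050° × 111700 m/° = 0.5585 m.
E–W at 36.9687°: 0.0000080° × 111700 × cos 36.9687° = 0.0000080 × 111700 × 0.7990 ≈ 0.713954 m.
Combined displacement = (0.5585² + 0.713954²)^½ ≈ 0.906451 m.

0.906 metres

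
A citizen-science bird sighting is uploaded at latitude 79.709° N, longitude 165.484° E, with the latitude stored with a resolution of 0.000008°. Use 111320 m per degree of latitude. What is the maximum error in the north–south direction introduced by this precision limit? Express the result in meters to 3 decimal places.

With a 0.000008° grid the true value lies within half a step, ±0.000008°/2 = ±4e-06°, of the stored one.
So the N–S error is at most 4e-06 × 111320 = 0.44528 m.

0.445 meters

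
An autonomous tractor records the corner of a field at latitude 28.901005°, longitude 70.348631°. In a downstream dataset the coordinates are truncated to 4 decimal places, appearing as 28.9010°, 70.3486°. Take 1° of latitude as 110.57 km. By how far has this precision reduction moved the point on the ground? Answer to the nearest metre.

The latitude changed by +0.000005° and the longitude by +0.000031°.
North–south shift: 0.000005 × 110570 = 0.55285 m.
E–W at 28.901°: 0.000031° × 110570 × cos 28.901° = 0.000031 × 110570 × 0.8755 ≈ 3.00077 m.
Distance: √(0.55285² + 3.00077²) ≈ 3.05128 m.

3 metres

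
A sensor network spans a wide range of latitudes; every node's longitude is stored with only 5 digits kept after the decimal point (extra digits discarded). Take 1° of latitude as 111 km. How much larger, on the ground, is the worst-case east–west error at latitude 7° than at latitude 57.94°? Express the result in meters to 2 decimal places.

0.51 meters

Truncating at 5 decimal places can drop up to a full unit in the last place, so the longitude may be off by as much as 1e-05°.
Error at 7° = 1e-05° × 111000 × cos 7° ≈ 1.11 × 0.9925 = 1.1017 m.
At 57.94°: 1e-05° × 111000 × cos 57.94° = 1e-05 × 111000 × 0.5308 ≈ 0.5892 m.
Difference: 1.1017 − 0.5892 = 0.51253 m.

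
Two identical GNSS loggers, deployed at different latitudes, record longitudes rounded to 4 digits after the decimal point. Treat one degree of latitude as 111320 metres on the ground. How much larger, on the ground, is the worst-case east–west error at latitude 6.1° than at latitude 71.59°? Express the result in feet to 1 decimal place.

Rounding to 4 decimal places leaves the longitude within ±5e-05° of the true value.
At 6.1°: 5e-05° × 111320 × cos 6.1° = 5e-05 × 111320 × 0.9943 ≈ 5.5345 m.
Error at 71.59° = 5e-05° × 111320 × cos 71.59° ≈ 5.566 × 0.3158 = 1.7578 m.
Difference: 5.5345 − 1.7578 = 3.7767 m.
In feet: 3.77666 m ÷ 0.3048 ≈ 12.391 ft.

12.4 feet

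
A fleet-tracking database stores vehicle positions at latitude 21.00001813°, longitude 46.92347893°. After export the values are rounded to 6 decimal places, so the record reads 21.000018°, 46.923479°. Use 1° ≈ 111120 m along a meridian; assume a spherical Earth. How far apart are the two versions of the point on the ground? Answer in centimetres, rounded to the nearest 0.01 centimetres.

1.62 centimetres

The latitude changed by +0.00000013° and the longitude by -0.00000007°.
N–S: 0.00000013° × 111120 m/° = 0.0144456 m.
E–W at 21°: -0.00000007° × 111120 × cos 21° = -0.00000007 × 111120 × 0.9336 ≈ -0.00726176 m.
Distance: √(0.0144456² + 0.00726176²) ≈ 0.0161681 m.
That is 0.0161681 m = 1.6168 cm.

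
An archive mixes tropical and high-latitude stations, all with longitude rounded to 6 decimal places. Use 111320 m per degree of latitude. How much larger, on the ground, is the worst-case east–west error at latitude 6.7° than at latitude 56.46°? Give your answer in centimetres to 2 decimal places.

Rounding to 6 decimal places leaves the longitude within ±5e-07° of the true value.
At 6.7°: 5e-07° × 111320 × cos 6.7° = 5e-07 × 111320 × 0.9932 ≈ 0.05528 m.
At 56.46°: 5e-07° × 111320 × cos 56.46° = 5e-07 × 111320 × 0.5525 ≈ 0.030753 m.
So the lower-latitude error exceeds the higher by 0.05528 − 0.030753 = 0.024527 m.
That is 0.0245267 m = 2.4527 cm.

2.45 centimetres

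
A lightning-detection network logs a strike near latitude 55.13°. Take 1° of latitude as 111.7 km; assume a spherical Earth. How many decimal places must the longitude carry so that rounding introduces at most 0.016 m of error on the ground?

7 decimal places

At 55.13° one degree of longitude covers 111700 × cos 55.13° ≈ 111700 × 0.5717 ≈ 63860.7 m.
N decimal places → at most half a unit in the last place, 0.5 × 10⁻ᴺ° = 63860.7/2 × 10⁻ᴺ m.
Need 0.5 × 63860.7 × 10⁻ᴺ ≤ 0.016 → 10⁻ᴺ ≤ 5.011e-07, so N ≥ 6.30.
N = 6 would give 0.0319 m (too coarse); N = 7 gives 0.00319 m ≤ 0.016 m.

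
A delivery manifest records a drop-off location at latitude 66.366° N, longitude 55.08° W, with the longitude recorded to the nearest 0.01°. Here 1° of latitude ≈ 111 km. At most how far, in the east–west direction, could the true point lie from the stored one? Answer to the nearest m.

Rounding to 2 decimal places leaves the longitude within ±0.005° of the true value.
At latitude 66.366° a degree of longitude spans 111000 m × cos 66.366° = 111000 × 0.4009 ≈ 44499.1 m.
Maximum E–W displacement: 0.005 × 44499.1 = 222.495 m.

222 m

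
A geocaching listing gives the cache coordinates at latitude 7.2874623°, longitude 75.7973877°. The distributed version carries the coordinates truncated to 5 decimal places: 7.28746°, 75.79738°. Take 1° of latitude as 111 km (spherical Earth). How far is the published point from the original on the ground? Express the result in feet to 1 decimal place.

2.9 feet

Δlat = 7.2874623 − 7.28746 = +0.0000023°; Δlon = 75.7973877 − 75.79738 = +0.0000077°.
N–S: 0.0000023° × 111000 m/° = 0.2553 m.
East–west at this latitude: 0.0000077° × 111000 × cos 7.28746° ≈ 0.0000077 × 110103 = 0.847796 m.
Hypotenuse of the two orthogonal shifts: √(0.2553² + 0.847796²) = 0.885402 m.
In feet: 0.885402 m ÷ 0.3048 ≈ 2.9049 ft.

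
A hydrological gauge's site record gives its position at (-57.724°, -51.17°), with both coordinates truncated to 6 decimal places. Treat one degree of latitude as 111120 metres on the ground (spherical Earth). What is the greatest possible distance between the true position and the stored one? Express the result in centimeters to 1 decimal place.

12.6 centimeters

Truncating at 6 decimal places can drop up to a full unit in the last place, so each coordinate may be off by as much as 1e-06°.
N–S: 1e-06° × 111120 m/° = 0.11112 m.
E–W at 57.724°: 1e-06° × 111120 × cos 57.724° = 1e-06 × 111120 × 0.5340 ≈ 0.0593379 m.
The two errors are perpendicular, so the maximum displacement is √(0.11112² + 0.0593379²) ≈ 0.125971 m.
That is 0.125971 m = 12.597 cm.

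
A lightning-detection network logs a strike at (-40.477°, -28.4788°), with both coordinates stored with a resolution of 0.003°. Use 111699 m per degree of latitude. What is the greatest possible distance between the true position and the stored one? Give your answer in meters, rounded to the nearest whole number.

With a 0.003° grid the true value lies within half a step, ±0.003°/2 = ±0.0015°, of the stored one.
Latitude error → 0.0015 × 111699 = 167.548 m along the meridian.
Longitude error → 0.0015 × 111699 × cos 40.477° = 0.0015 × 111699 × 0.7607 ≈ 127.449 m.
Worst case both components are at the extreme and orthogonal: √(167.548² + 127.449²) ≈ 210.513 m.

211 meters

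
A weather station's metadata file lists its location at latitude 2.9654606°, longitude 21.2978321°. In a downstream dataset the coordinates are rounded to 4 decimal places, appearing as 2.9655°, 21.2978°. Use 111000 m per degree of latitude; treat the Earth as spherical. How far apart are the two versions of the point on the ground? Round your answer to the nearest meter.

Δlat = 2.9654606 − 2.9655 = -0.0000394°; Δlon = 21.2978321 − 21.2978 = +0.0000321°.
N–S: -0.0000394° × 111000 m/° = -4.3734 m.
East–west at this latitude: 0.0000321° × 111000 × cos 2.9655° ≈ 0.0000321 × 110851 = 3.55833 m.
Distance: √(4.3734² + 3.55833²) ≈ 5.63811 m.

6 meters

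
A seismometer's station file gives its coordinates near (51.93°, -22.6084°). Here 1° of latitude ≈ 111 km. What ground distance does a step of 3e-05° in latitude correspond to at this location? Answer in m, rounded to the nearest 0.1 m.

3e-05° × 111000 m/° = 3.33 m.

3.3 m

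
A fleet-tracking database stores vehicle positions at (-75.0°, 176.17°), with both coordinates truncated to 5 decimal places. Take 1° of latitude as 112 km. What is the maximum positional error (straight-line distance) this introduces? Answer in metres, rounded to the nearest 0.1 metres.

Truncating at 5 decimal places can drop up to a full unit in the last place, so each coordinate may be off by as much as 1e-05°.
North–south component: 1e-05° × 112000 = 1.12 m.
East–west component at 75°: 1e-05° × 112000 × cos 75° ≈ 1e-05 × 28987.7 ≈ 0.289877 m.
Combining orthogonally: (1.12² + 0.289877²)^½ ≈ 1.1569 m.

1.2 metres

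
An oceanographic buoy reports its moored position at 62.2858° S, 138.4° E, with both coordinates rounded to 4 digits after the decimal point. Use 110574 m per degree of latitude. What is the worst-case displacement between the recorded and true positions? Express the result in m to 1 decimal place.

Rounding to 4 decimal places leaves each coordinate within ±5e-05° of the true value.
Latitude error → 5e-05 × 110574 = 5.5287 m along the meridian.
Longitude error → 5e-05 × 110574 × cos 62.2858° = 5e-05 × 110574 × 0.4651 ≈ 2.57119 m.
Worst case both components are at the extreme and orthogonal: √(5.5287² + 2.57119²) ≈ 6.09734 m.

6.1 m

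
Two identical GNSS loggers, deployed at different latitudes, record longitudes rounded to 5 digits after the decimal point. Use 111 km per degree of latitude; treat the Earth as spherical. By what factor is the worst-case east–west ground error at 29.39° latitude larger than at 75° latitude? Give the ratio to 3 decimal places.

Rounding to 5 decimal places leaves the longitude within ±5e-06° of the true value.
At 29.39°: 5e-06° × 111000 × cos 29.39° = 5e-06 × 111000 × 0.8713 ≈ 0.48357 m.
Error at 75° = 5e-06° × 111000 × cos 75° ≈ 0.555 × 0.2588 = 0.14364 m.
Ratio: 0.48357 / 0.14364 = cos 29.39° / cos 75° ≈ 3.3664.

3.366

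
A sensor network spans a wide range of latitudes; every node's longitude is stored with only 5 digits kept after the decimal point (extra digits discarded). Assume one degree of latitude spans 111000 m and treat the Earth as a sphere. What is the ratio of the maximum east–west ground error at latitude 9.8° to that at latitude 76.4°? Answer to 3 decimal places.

4.191

Truncating at 5 decimal places can drop up to a full unit in the last place, so the longitude may be off by as much as 1e-05°.
At 9.8°: 1e-05° × 111000 × cos 9.8° = 1e-05 × 111000 × 0.9854 ≈ 1.0938 m.
Error at 76.4° = 1e-05° × 111000 × cos 76.4° ≈ 1.11 × 0.2351 = 0.26101 m.
Ratio: 1.0938 / 0.26101 = cos 9.8° / cos 76.4° ≈ 4.1907.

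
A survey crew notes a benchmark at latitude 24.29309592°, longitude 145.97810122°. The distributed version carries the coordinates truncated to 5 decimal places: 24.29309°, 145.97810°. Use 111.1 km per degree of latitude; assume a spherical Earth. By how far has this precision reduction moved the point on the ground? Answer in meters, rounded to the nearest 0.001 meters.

0.669 meters

The latitude changed by +0.00000592° and the longitude by +0.00000122°.
North–south shift: 0.00000592 × 111100 = 0.657712 m.
E–W at 24.2931°: 0.00000122° × 111100 × cos 24.2931° = 0.00000122 × 111100 × 0.9115 ≈ 0.12354 m.
Hypotenuse of the two orthogonal shifts: √(0.657712² + 0.12354²) = 0.669214 m.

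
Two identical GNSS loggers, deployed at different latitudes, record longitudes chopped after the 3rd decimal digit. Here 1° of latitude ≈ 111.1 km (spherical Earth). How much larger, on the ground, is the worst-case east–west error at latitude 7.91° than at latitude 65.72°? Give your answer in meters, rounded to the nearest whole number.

Truncating at 3 decimal places can drop up to a full unit in the last place, so the longitude may be off by as much as 0.001°.
Error at 7.91° = 0.001° × 111100 × cos 7.91° ≈ 111.1 × 0.9905 = 110.04 m.
Error at 65.72° = 0.001° × 111100 × cos 65.72° ≈ 111.1 × 0.4112 = 45.684 m.
Difference: 110.04 − 45.684 = 64.359 m.

64 meters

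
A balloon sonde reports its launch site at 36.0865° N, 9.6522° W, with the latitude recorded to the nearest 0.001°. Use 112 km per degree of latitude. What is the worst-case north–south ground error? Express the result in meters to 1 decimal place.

56.0 meters

Rounding to 3 decimal places leaves the latitude within ±0.0005° of the true value.
Along the meridian that is 0.0005° × 112000 m/° = 56 m.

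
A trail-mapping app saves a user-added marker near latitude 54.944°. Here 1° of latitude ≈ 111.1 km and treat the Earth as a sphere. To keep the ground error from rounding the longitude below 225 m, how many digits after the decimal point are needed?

3 decimal places

At 54.944° one degree of longitude covers 111100 × cos 54.944° ≈ 111100 × 0.5744 ≈ 63813.3 m.
With N decimal places the half-ulp bound is 0.5·10⁻ᴺ°, or 0.5·10⁻ᴺ × 63813.3 m on the ground.
Setting 31906.6 × 10⁻ᴺ ≤ 225 gives 10ᴺ ≥ 141.8, i.e. N ≥ 2.15.
N = 2 would give 319 m (too coarse); N = 3 gives 31.9 m ≤ 225 m.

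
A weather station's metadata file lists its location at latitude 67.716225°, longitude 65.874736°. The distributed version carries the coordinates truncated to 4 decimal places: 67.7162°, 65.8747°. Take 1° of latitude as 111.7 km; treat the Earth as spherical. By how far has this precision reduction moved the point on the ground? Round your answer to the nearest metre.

3 metres

Δlat = 67.716225 − 67.7162 = +0.000025°; Δlon = 65.874736 − 65.8747 = +0.000036°.
N–S: 0.000025° × 111700 m/° = 2.7925 m.
East–west at this latitude: 0.000036° × 111700 × cos 67.7162° ≈ 0.000036 × 42356 = 1.52482 m.
Distance: √(2.7925² + 1.52482²) ≈ 3.18169 m.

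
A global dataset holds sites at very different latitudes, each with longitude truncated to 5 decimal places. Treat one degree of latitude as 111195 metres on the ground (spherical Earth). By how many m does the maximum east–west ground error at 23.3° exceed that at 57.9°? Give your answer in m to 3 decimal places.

Truncating at 5 decimal places can drop up to a full unit in the last place, so the longitude may be off by as much as 1e-05°.
Error at 23.3° = 1e-05° × 111195 × cos 23.3° ≈ 1.1119 × 0.9184 = 1.0213 m.
Error at 57.9° = 1e-05° × 111195 × cos 57.9° ≈ 1.1119 × 0.5314 = 0.59089 m.
So the lower-latitude error exceeds the higher by 1.0213 − 0.59089 = 0.43038 m.

0.430 m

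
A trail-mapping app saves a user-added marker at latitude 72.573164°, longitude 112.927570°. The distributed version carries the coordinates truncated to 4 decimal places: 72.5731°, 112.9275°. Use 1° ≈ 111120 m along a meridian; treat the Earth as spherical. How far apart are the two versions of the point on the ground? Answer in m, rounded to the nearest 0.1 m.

7.5 m

Δlat = 72.573164 − 72.5731 = +0.000064°; Δlon = 112.927570 − 112.9275 = +0.000070°.
North–south shift: 0.000064 × 111120 = 7.11168 m.
East–west at this latitude: 0.000070° × 111120 × cos 72.5731° ≈ 0.000070 × 33279.2 = 2.32954 m.
Combined displacement = (7.11168² + 2.32954²)^½ ≈ 7.4835 m.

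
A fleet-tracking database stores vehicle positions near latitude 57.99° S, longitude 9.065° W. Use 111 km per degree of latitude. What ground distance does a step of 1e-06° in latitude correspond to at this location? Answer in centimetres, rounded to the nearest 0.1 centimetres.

11.1 centimetres

1e-06° × 111000 m/° = 0.111 m.
That is 0.111 m = 11.1 cm.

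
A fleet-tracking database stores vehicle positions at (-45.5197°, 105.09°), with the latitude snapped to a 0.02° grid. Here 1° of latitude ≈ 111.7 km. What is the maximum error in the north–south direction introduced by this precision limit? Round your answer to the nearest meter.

1117 meters

With a 0.02° grid the true value lies within half a step, ±0.02°/2 = ±0.01°, of the stored one.
Along the meridian that is 0.01° × 111700 m/° = 1117 m.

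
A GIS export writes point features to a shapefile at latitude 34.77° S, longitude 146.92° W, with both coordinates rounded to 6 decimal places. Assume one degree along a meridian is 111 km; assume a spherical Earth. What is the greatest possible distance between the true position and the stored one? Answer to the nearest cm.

7 cm

Rounding to 6 decimal places leaves each coordinate within ±5e-07° of the true value.
N–S: 5e-07° × 111000 m/° = 0.0555 m.
E–W at 34.77°: 5e-07° × 111000 × cos 34.77° = 5e-07 × 111000 × 0.8214 ≈ 0.0455904 m.
The two errors are perpendicular, so the maximum displacement is √(0.0555² + 0.0455904²) ≈ 0.0718243 m.
That is 0.0718243 m = 7.1824 cm.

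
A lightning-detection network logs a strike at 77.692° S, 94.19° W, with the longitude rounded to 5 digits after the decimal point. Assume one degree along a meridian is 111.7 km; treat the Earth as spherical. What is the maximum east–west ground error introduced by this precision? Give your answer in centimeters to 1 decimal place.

Rounding to 5 decimal places leaves the longitude within ±5e-06° of the true value.
One degree of longitude at 77.692° is 111700 × cos 77.692° ≈ 111700 × 0.2132 = 23810.7 m.
So at most 5e-06° × 23810.7 ≈ 0.119054 m east–west.
That is 0.119054 m = 11.905 cm.

11.9 centimeters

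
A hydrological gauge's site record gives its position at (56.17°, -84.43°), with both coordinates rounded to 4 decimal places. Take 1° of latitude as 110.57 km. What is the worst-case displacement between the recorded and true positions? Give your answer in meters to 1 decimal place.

Rounding to 4 decimal places leaves each coordinate within ±5e-05° of the true value.
North–south component: 5e-05° × 110570 = 5.5285 m.
East–west component at 56.17°: 5e-05° × 110570 × cos 56.17° ≈ 5e-05 × 61557.7 ≈ 3.07789 m.
The two errors are perpendicular, so the maximum displacement is √(5.5285² + 3.07789²) ≈ 6.32753 m.

6.3 meters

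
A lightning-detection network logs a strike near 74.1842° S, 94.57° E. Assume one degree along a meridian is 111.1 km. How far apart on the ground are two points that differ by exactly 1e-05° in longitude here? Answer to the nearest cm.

30 cm

1e-05° of longitude at 74.1842° is 1e-05 × 111100 × cos 74.1842° ≈ 1e-05 × 30279.8 = 0.302798 m.
That is 0.302798 m = 30.28 cm.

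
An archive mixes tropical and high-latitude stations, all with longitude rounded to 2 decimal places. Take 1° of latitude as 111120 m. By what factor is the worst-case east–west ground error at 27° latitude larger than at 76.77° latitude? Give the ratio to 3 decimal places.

3.893

Rounding to 2 decimal places leaves the longitude within ±0.005° of the true value.
At 27°: 0.005° × 111120 × cos 27° = 0.005 × 111120 × 0.8910 ≈ 495.04 m.
Error at 76.77° = 0.005° × 111120 × cos 76.77° ≈ 555.6 × 0.2289 = 127.15 m.
Ratio: 495.04 / 127.15 = cos 27° / cos 76.77° ≈ 3.8932.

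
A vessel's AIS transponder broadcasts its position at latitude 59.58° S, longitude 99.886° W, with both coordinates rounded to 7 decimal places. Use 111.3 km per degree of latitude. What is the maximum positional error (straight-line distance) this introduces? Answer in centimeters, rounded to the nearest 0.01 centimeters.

Rounding to 7 decimal places leaves each coordinate within ±5e-08° of the true value.
Latitude error → 5e-08 × 111300 = 0.005565 m along the meridian.
Longitude error → 5e-08 × 111300 × cos 59.58° = 5e-08 × 111300 × 0.5063 ≈ 0.00281775 m.
The two errors are perpendicular, so the maximum displacement is √(0.005565² + 0.00281775²) ≈ 0.0062377 m.
That is 0.0062377 m = 0.62377 cm.

0.62 centimeters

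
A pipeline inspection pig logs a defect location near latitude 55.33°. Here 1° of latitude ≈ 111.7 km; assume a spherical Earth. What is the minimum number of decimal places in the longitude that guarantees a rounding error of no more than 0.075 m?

At 55.33° one degree of longitude covers 111700 × cos 55.33° ≈ 111700 × 0.5688 ≈ 63540.4 m.
With N decimal places the half-ulp bound is 0.5·10⁻ᴺ°, or 0.5·10⁻ᴺ × 63540.4 m on the ground.
Setting 31770.2 × 10⁻ᴺ ≤ 0.075 gives 10ᴺ ≥ 4.236e+05, i.e. N ≥ 5.63.
So 6 decimal places suffice (0.0318 m); 5 would allow up to 0.318 m.

6 decimal places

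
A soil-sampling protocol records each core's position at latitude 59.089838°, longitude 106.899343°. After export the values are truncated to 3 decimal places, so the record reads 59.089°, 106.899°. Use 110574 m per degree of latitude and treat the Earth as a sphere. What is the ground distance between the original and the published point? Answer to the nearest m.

95 m

The latitude changed by +0.000838° and the longitude by +0.000343°.
N–S: 0.000838° × 110574 m/° = 92.661 m.
East–west at this latitude: 0.000343° × 110574 × cos 59.089° ≈ 0.000343 × 56802.5 = 19.4833 m.
Hypotenuse of the two orthogonal shifts: √(92.661² + 19.4833²) = 94.6872 m.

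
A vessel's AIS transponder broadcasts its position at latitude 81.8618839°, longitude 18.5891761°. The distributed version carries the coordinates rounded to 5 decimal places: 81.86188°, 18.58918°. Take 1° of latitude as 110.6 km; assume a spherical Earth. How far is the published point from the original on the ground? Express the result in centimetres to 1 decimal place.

The latitude changed by +0.0000039° and the longitude by -0.0000039°.
N–S: 0.0000039° × 110600 m/° = 0.43134 m.
E–W at 81.8619°: -0.0000039° × 110600 × cos 81.8619° = -0.0000039 × 110600 × 0.1416 ≈ -0.0610604 m.
Combined displacement = (0.43134² + 0.0610604²)^½ ≈ 0.43564 m.
That is 0.43564 m = 43.564 cm.

43.6 centimetres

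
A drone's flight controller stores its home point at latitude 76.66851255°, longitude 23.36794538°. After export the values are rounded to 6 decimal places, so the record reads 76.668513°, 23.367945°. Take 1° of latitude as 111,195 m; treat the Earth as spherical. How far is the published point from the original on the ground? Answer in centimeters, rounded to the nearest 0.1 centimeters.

The latitude changed by -0.00000045° and the longitude by +0.00000038°.
N–S: -0.00000045° × 111195 m/° = -0.0500378 m.
East–west at this latitude: 0.00000038° × 111195 × cos 76.6685° ≈ 0.00000038 × 25639.8 = 0.00974314 m.
Hypotenuse of the two orthogonal shifts: √(0.0500378² + 0.00974314²) = 0.0509775 m.
That is 0.0509775 m = 5.0977 cm.

5.1 centimeters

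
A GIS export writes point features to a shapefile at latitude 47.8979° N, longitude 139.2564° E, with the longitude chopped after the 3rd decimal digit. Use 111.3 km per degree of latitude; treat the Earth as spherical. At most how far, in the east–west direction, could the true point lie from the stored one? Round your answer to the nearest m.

Truncating at 3 decimal places can drop up to a full unit in the last place, so the longitude may be off by as much as 0.001°.
At latitude 47.8979° a degree of longitude spans 111300 m × cos 47.8979° = 111300 × 0.6705 ≈ 74621.5 m.
Maximum E–W displacement: 0.001 × 74621.5 = 74.6215 m.

75 m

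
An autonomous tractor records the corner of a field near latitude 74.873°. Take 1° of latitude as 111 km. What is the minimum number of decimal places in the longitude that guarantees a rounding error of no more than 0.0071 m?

7 decimal places

At 74.873° one degree of longitude covers 111000 × cos 74.873° ≈ 111000 × 0.2610 ≈ 28966.5 m.
Rounding to N decimal places gives at most 0.5 × 10⁻ᴺ degrees of error, i.e. 0.5 × 10⁻ᴺ × 28966.5 m.
Need 0.5 × 28966.5 × 10⁻ᴺ ≤ 0.0071 → 10⁻ᴺ ≤ 4.902e-07, so N ≥ 6.31.
N = 6 would give 0.0145 m (too coarse); N = 7 gives 0.00145 m ≤ 0.0071 m.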